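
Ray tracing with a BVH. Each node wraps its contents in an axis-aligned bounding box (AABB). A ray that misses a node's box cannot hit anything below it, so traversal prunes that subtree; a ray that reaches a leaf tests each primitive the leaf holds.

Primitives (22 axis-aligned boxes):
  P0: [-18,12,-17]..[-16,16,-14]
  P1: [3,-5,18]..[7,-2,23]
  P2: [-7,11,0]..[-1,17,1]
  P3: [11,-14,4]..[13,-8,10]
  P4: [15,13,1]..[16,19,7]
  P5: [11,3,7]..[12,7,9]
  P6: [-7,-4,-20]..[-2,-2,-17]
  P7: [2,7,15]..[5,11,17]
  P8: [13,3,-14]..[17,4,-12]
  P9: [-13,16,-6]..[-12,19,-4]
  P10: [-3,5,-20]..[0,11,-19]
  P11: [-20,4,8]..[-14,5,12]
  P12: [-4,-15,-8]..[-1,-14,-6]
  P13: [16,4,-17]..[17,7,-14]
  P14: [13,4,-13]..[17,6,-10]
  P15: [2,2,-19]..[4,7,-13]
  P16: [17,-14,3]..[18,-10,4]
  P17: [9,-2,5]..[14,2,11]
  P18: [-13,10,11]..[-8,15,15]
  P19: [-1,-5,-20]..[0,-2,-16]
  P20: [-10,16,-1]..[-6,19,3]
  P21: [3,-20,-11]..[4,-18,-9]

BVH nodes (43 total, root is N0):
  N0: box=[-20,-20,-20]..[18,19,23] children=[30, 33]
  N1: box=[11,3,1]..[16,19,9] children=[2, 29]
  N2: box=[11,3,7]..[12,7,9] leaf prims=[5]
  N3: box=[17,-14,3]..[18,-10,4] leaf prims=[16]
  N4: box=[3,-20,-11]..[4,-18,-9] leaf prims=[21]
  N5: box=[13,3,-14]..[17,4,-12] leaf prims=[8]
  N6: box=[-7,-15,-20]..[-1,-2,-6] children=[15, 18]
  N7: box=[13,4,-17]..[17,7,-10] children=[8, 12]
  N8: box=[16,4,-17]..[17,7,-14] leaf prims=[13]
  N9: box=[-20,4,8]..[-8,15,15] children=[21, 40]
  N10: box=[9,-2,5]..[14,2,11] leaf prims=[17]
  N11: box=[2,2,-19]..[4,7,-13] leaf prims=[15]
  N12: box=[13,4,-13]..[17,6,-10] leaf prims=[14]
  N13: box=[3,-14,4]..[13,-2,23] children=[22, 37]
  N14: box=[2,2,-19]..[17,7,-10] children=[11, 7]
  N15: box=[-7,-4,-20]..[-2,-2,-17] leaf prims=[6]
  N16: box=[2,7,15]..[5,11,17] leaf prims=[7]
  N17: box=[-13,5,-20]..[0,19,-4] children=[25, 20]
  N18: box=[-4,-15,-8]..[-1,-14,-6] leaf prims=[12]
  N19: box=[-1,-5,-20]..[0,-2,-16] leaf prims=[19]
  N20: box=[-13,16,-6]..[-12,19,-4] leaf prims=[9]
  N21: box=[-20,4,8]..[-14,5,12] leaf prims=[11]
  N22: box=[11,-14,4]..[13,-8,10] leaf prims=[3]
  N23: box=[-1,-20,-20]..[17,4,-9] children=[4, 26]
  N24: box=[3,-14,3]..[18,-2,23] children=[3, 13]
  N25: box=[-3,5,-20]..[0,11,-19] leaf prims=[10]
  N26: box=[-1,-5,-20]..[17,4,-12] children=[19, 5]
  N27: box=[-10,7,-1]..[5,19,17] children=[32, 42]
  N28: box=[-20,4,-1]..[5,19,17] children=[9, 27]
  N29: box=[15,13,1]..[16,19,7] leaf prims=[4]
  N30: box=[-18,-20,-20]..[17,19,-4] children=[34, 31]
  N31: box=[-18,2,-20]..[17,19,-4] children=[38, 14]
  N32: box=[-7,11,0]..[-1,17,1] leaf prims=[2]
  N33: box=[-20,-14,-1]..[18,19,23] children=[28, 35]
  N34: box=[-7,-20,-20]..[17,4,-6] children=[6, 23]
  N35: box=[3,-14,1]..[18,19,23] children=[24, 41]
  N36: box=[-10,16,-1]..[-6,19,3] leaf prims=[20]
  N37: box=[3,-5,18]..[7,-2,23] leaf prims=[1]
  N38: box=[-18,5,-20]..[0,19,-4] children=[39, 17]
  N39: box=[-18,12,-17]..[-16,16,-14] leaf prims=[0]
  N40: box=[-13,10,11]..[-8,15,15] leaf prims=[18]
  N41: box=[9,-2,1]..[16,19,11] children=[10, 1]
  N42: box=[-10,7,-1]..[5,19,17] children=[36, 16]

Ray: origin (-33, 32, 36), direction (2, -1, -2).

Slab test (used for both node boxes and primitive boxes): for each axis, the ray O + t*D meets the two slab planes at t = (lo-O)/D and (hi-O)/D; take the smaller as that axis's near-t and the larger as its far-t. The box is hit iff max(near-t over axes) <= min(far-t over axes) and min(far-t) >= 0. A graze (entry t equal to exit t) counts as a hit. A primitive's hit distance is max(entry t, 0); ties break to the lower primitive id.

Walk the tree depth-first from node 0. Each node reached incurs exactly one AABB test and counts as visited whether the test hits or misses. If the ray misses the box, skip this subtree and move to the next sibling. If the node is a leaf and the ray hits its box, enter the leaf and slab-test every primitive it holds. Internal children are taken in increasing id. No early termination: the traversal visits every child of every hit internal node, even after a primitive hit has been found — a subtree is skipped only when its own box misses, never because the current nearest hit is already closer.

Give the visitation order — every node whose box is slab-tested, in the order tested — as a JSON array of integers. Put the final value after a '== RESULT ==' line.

Traverse from the root:
N0 x:[13/2,51/2] y:[13,52] z:[13/2,28] -> hit [13,51/2], descend [30, 33]
  N30 x:[15/2,25] y:[13,52] z:[20,28] -> hit [20,25], descend [31, 34]
    N31 x:[15/2,25] y:[13,30] z:[20,28] -> hit [20,25], descend [14, 38]
      N14 x:[35/2,25] y:[25,30] z:[23,55/2] -> hit [25,25], descend [7, 11]
        N7 x:[23,25] y:[25,28] z:[23,53/2] -> hit [25,25], descend [8, 12]
          N8 x:[49/2,25] y:[25,28] z:[25,53/2] -> hit [25,25] leaf, test {P13@t=25}
          N12 x:[23,25] y:[26,28] z:[23,49/2] -> miss, prune
        N11 x:[35/2,37/2] y:[25,30] z:[49/2,55/2] -> miss, prune
      N38 x:[15/2,33/2] y:[13,27] z:[20,28] -> miss, prune
    N34 x:[13,25] y:[28,52] z:[21,28] -> miss, prune
  N33 x:[13/2,51/2] y:[13,46] z:[13/2,37/2] -> hit [13,37/2], descend [28, 35]
    N28 x:[13/2,19] y:[13,28] z:[19/2,37/2] -> hit [13,37/2], descend [9, 27]
      N9 x:[13/2,25/2] y:[17,28] z:[21/2,14] -> miss, prune
      N27 x:[23/2,19] y:[13,25] z:[19/2,37/2] -> hit [13,37/2], descend [32, 42]
        N32 x:[13,16] y:[15,21] z:[35/2,18] -> miss, prune
        N42 x:[23/2,19] y:[13,25] z:[19/2,37/2] -> hit [13,37/2], descend [16, 36]
          N16 x:[35/2,19] y:[21,25] z:[19/2,21/2] -> miss, prune
          N36 x:[23/2,27/2] y:[13,16] z:[33/2,37/2] -> miss, prune
    N35 x:[18,51/2] y:[13,46] z:[13/2,35/2] -> miss, prune

order=[0, 30, 31, 14, 7, 8, 12, 11, 38, 34, 33, 28, 9, 27, 32, 42, 16, 36, 35]  |boxes|=19  |leaves|=1  hit=P13

== RESULT ==
[0, 30, 31, 14, 7, 8, 12, 11, 38, 34, 33, 28, 9, 27, 32, 42, 16, 36, 35]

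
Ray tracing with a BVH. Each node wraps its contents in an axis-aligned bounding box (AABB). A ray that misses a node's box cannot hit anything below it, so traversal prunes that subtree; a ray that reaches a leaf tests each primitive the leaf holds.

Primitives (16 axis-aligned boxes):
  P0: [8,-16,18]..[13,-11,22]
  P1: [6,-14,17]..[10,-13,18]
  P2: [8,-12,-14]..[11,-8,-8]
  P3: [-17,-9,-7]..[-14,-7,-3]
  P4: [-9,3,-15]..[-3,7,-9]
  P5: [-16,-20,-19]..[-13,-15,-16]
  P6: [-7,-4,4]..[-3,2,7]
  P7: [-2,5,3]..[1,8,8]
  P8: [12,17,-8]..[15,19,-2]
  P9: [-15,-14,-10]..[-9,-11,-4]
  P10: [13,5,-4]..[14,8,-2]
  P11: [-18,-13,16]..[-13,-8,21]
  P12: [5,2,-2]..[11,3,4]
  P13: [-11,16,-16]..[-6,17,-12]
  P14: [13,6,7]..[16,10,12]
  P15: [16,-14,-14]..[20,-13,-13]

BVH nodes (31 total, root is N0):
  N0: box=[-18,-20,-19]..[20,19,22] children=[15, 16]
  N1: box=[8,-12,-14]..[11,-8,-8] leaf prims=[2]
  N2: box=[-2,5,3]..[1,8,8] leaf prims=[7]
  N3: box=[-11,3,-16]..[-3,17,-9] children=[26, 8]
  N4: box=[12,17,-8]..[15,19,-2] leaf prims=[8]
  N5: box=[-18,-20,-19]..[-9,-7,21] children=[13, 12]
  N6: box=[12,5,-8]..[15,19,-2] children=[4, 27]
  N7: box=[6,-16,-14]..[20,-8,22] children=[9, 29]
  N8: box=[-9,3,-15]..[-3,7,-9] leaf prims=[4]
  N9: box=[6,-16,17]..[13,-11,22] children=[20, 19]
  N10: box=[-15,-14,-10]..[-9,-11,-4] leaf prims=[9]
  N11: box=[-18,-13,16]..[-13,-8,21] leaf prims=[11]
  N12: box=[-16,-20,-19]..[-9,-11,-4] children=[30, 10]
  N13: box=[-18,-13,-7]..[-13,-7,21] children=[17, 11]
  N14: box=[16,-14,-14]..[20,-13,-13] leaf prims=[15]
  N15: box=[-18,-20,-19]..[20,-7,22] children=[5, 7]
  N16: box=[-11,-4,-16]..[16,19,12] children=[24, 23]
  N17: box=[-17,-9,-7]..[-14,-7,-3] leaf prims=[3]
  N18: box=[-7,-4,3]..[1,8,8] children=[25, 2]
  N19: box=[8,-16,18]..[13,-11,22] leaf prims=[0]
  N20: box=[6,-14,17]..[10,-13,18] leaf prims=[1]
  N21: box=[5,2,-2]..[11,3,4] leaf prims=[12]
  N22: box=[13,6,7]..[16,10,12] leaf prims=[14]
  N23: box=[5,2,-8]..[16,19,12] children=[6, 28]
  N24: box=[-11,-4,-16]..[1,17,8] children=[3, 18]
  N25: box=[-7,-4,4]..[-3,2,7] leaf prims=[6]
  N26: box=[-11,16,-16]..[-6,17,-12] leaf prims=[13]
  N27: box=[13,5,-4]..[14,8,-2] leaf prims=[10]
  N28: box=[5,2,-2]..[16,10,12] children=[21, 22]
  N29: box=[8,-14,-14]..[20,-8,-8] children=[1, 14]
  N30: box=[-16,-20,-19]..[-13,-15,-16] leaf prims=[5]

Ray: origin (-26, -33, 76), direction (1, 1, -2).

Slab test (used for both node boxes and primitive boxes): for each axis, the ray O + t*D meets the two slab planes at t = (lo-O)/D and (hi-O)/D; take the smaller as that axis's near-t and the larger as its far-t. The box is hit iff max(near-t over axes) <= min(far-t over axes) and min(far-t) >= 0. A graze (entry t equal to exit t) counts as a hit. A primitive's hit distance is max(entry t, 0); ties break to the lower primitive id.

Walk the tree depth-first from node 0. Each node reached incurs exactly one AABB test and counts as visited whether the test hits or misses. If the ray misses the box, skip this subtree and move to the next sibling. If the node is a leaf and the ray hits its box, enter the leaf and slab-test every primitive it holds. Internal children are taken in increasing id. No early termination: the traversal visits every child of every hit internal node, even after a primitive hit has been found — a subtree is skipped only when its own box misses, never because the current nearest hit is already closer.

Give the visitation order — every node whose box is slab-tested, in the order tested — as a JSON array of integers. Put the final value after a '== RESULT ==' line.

Traverse from the root:
N0 x:[8,46] y:[13,52] z:[27,95/2] -> hit [27,46], descend [15, 16]
  N15 x:[8,46] y:[13,26] z:[27,95/2] -> miss, prune
  N16 x:[15,42] y:[29,52] z:[32,46] -> hit [32,42], descend [23, 24]
    N23 x:[31,42] y:[35,52] z:[32,42] -> hit [35,42], descend [6, 28]
      N6 x:[38,41] y:[38,52] z:[39,42] -> hit [39,41], descend [4, 27]
        N4 x:[38,41] y:[50,52] z:[39,42] -> miss, prune
        N27 x:[39,40] y:[38,41] z:[39,40] -> hit [39,40] leaf, test {P10@t=39}
      N28 x:[31,42] y:[35,43] z:[32,39] -> hit [35,39], descend [21, 22]
        N21 x:[31,37] y:[35,36] z:[36,39] -> hit [36,36] leaf, test {P12@t=36}
        N22 x:[39,42] y:[39,43] z:[32,69/2] -> miss, prune
    N24 x:[15,27] y:[29,50] z:[34,46] -> miss, prune

Visited [0, 15, 16, 23, 6, 4, 27, 28, 21, 22, 24]. Tests: 11 box, 2 leaf. Nearest: P12.

== RESULT ==
[0, 15, 16, 23, 6, 4, 27, 28, 21, 22, 24]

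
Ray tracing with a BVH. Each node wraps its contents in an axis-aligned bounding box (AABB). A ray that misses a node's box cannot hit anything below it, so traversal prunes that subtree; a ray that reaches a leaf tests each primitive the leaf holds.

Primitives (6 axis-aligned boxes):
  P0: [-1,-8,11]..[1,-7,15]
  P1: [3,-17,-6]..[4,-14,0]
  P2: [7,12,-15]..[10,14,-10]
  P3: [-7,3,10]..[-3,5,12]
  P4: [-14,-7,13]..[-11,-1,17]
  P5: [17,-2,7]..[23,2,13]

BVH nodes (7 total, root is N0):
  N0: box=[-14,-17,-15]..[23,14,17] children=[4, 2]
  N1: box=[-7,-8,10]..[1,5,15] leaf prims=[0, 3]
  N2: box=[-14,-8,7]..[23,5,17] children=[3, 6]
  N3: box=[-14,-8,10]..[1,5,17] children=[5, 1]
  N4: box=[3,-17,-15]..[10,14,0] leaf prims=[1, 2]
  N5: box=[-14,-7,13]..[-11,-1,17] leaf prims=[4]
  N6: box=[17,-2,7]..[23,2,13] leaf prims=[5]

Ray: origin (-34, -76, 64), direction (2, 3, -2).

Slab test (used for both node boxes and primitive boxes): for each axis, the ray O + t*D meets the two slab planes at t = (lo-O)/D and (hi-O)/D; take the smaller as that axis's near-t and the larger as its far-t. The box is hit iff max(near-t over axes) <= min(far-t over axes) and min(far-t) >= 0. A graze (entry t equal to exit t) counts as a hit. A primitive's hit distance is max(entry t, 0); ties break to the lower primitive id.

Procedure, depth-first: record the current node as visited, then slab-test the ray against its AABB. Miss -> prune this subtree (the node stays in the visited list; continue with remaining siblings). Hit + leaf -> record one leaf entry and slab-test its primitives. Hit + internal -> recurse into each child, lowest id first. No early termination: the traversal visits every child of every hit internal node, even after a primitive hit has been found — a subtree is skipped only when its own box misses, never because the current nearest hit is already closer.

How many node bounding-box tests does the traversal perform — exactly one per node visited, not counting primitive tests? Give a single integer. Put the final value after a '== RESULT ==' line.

Walk:
N0 x:[10,57/2] y:[59/3,30] z:[47/2,79/2] -> hit [47/2,57/2], descend [2, 4]
  N2 x:[10,57/2] y:[68/3,27] z:[47/2,57/2] -> hit [47/2,27], descend [3, 6]
    N3 x:[10,35/2] y:[68/3,27] z:[47/2,27] -> miss, prune
    N6 x:[51/2,57/2] y:[74/3,26] z:[51/2,57/2] -> hit [51/2,26] leaf, test {P5@t=51/2}
  N4 x:[37/2,22] y:[59/3,30] z:[32,79/2] -> miss, prune

order=[0, 2, 3, 6, 4]  |boxes|=5  |leaves|=1  hit=P5

== RESULT ==
5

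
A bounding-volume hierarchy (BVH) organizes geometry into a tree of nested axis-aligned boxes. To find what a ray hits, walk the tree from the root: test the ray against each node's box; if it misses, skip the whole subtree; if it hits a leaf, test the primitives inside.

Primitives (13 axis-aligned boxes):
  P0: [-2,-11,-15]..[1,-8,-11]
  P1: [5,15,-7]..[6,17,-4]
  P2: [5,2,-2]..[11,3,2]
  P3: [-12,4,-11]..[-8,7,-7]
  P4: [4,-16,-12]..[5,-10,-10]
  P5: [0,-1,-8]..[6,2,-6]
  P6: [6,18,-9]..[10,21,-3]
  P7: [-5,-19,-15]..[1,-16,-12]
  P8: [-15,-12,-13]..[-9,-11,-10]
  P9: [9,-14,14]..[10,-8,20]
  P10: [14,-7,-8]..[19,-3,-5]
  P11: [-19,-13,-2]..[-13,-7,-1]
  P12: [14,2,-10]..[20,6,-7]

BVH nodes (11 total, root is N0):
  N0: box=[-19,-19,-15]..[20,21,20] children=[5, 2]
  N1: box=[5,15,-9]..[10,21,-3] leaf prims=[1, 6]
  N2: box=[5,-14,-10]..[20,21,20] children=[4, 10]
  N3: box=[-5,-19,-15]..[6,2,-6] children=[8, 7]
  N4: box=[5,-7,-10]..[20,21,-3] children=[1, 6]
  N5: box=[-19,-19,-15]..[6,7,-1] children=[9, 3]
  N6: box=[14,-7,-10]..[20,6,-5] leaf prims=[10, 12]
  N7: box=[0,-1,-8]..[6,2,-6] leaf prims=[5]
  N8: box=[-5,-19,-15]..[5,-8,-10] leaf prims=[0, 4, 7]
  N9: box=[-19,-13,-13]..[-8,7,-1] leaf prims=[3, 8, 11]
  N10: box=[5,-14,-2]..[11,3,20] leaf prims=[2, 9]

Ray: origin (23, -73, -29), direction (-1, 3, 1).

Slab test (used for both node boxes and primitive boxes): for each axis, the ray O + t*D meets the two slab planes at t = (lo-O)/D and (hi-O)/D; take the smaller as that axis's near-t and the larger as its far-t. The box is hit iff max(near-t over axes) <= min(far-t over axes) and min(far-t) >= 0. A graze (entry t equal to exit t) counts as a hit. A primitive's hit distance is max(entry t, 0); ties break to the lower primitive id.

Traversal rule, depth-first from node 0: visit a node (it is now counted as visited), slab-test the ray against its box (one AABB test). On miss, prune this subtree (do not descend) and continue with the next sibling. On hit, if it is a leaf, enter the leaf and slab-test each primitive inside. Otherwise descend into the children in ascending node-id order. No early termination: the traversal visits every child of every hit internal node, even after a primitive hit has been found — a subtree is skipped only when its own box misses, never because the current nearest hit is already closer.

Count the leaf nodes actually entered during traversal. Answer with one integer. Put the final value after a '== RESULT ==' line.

Trace the traversal:
N0 x:[3,42] y:[18,94/3] z:[14,49] -> hit [18,94/3], descend [2, 5]
  N2 x:[3,18] y:[59/3,94/3] z:[19,49] -> miss, prune
  N5 x:[17,42] y:[18,80/3] z:[14,28] -> hit [18,80/3], descend [3, 9]
    N3 x:[17,28] y:[18,25] z:[14,23] -> hit [18,23], descend [7, 8]
      N7 x:[17,23] y:[24,25] z:[21,23] -> miss, prune
      N8 x:[18,28] y:[18,65/3] z:[14,19] -> hit [18,19] leaf, test {P0(miss), P4@t=19, P7(miss)}
    N9 x:[31,42] y:[20,80/3] z:[16,28] -> miss, prune

order=[0, 2, 5, 3, 7, 8, 9]  |boxes|=7  |leaves|=1  hit=P4

== RESULT ==
1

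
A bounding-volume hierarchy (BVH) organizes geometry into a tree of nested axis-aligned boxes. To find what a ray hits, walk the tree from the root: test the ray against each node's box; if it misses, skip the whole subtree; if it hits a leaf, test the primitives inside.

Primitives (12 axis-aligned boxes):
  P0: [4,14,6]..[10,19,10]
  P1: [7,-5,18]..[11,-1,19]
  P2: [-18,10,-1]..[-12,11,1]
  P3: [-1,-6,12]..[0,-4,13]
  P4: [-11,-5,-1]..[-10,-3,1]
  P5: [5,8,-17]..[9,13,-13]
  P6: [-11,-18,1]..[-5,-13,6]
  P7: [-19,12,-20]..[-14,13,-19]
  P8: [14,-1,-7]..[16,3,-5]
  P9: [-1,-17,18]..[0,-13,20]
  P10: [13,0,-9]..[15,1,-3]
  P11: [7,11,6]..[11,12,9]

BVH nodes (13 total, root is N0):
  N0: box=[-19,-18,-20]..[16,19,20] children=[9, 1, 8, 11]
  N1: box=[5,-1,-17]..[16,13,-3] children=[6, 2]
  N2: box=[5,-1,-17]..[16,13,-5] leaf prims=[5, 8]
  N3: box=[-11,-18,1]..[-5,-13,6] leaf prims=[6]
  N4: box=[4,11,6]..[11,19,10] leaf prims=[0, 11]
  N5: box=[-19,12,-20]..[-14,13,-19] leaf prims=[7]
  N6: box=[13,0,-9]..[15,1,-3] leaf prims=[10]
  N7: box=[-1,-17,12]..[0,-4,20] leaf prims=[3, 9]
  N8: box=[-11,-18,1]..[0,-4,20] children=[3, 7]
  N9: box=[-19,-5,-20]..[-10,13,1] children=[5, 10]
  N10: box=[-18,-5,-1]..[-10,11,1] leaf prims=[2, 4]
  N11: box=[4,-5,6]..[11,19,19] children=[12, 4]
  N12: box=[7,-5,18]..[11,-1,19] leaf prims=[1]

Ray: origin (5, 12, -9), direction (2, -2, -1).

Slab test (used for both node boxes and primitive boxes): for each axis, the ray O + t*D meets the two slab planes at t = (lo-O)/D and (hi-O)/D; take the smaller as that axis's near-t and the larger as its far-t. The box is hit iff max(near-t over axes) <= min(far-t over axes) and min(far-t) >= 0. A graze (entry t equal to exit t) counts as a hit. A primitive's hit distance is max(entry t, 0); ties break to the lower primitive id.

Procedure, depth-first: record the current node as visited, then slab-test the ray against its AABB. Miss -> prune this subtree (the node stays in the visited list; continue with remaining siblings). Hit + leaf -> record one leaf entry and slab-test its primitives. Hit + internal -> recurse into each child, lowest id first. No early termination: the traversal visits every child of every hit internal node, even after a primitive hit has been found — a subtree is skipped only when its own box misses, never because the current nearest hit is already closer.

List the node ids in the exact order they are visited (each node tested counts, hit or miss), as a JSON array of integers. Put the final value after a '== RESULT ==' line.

Walk:
N0 x:[-12,11/2] y:[-7/2,15] z:[-29,11] -> hit [-7/2,11/2], descend [1, 8, 9, 11]
  N1 x:[0,11/2] y:[-1/2,13/2] z:[-6,8] -> hit [0,11/2], descend [2, 6]
    N2 x:[0,11/2] y:[-1/2,13/2] z:[-4,8] -> hit [0,11/2] leaf, test {P5(miss), P8(miss)}
    N6 x:[4,5] y:[11/2,6] z:[-6,0] -> miss, prune
  N8 x:[-8,-5/2] y:[8,15] z:[-29,-10] -> miss, prune
  N9 x:[-12,-15/2] y:[-1/2,17/2] z:[-10,11] -> miss, prune
  N11 x:[-1/2,3] y:[-7/2,17/2] z:[-28,-15] -> miss, prune

Visited [0, 1, 2, 6, 8, 9, 11]. Tests: 7 box, 1 leaf. Nearest: miss.

== RESULT ==
[0, 1, 2, 6, 8, 9, 11]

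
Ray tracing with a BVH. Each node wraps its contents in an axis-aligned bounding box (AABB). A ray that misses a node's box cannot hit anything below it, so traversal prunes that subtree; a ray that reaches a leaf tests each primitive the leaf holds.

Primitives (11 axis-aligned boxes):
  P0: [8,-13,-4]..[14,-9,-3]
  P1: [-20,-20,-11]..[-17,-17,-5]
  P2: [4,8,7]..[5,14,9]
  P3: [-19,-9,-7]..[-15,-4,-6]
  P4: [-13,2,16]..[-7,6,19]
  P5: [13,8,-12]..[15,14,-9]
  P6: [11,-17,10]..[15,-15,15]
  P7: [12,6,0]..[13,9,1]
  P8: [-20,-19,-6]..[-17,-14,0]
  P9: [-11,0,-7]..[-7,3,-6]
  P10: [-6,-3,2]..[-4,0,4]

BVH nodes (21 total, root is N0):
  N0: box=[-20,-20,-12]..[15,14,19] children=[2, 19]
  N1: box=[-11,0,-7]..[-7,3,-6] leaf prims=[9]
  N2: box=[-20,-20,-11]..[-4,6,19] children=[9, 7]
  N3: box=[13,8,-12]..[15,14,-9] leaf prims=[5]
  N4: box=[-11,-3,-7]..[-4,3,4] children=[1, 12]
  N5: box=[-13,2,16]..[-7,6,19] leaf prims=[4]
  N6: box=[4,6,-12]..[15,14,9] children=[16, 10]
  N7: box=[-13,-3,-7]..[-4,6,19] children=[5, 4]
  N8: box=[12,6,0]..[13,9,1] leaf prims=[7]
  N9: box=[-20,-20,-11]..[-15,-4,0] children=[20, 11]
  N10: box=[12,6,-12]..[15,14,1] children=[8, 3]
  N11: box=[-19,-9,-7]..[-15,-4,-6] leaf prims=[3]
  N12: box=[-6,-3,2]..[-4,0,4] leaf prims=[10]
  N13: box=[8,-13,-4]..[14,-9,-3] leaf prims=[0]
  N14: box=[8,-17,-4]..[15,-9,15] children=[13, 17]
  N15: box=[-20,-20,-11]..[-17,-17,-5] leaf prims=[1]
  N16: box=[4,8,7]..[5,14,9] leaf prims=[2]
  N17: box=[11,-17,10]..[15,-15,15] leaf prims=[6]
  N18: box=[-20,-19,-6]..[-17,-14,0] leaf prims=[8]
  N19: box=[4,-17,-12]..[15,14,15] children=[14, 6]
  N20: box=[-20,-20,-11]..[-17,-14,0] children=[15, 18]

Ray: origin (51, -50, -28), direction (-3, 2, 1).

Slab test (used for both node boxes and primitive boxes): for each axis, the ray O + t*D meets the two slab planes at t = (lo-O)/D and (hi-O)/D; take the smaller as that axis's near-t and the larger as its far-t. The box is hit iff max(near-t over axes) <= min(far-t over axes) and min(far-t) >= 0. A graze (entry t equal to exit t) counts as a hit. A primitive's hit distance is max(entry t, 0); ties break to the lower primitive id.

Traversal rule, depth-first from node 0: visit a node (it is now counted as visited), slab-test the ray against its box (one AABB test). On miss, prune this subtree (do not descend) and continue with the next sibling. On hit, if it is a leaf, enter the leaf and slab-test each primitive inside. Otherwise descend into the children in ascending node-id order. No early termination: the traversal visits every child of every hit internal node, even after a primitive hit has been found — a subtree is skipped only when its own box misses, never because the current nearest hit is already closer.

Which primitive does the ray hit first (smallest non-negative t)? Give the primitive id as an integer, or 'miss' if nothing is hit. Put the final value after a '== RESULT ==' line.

Traverse from the root:
N0 x:[12,71/3] y:[15,32] z:[16,47] -> hit [16,71/3], descend [2, 19]
  N2 x:[55/3,71/3] y:[15,28] z:[17,47] -> hit [55/3,71/3], descend [7, 9]
    N7 x:[55/3,64/3] y:[47/2,28] z:[21,47] -> miss, prune
    N9 x:[22,71/3] y:[15,23] z:[17,28] -> hit [22,23], descend [11, 20]
      N11 x:[22,70/3] y:[41/2,23] z:[21,22] -> hit [22,22] leaf, test {P3@t=22}
      N20 x:[68/3,71/3] y:[15,18] z:[17,28] -> miss, prune
  N19 x:[12,47/3] y:[33/2,32] z:[16,43] -> miss, prune

7 AABB tests over nodes [0, 2, 7, 9, 11, 20, 19]; 1 leaf entered; closest P3.

== RESULT ==
3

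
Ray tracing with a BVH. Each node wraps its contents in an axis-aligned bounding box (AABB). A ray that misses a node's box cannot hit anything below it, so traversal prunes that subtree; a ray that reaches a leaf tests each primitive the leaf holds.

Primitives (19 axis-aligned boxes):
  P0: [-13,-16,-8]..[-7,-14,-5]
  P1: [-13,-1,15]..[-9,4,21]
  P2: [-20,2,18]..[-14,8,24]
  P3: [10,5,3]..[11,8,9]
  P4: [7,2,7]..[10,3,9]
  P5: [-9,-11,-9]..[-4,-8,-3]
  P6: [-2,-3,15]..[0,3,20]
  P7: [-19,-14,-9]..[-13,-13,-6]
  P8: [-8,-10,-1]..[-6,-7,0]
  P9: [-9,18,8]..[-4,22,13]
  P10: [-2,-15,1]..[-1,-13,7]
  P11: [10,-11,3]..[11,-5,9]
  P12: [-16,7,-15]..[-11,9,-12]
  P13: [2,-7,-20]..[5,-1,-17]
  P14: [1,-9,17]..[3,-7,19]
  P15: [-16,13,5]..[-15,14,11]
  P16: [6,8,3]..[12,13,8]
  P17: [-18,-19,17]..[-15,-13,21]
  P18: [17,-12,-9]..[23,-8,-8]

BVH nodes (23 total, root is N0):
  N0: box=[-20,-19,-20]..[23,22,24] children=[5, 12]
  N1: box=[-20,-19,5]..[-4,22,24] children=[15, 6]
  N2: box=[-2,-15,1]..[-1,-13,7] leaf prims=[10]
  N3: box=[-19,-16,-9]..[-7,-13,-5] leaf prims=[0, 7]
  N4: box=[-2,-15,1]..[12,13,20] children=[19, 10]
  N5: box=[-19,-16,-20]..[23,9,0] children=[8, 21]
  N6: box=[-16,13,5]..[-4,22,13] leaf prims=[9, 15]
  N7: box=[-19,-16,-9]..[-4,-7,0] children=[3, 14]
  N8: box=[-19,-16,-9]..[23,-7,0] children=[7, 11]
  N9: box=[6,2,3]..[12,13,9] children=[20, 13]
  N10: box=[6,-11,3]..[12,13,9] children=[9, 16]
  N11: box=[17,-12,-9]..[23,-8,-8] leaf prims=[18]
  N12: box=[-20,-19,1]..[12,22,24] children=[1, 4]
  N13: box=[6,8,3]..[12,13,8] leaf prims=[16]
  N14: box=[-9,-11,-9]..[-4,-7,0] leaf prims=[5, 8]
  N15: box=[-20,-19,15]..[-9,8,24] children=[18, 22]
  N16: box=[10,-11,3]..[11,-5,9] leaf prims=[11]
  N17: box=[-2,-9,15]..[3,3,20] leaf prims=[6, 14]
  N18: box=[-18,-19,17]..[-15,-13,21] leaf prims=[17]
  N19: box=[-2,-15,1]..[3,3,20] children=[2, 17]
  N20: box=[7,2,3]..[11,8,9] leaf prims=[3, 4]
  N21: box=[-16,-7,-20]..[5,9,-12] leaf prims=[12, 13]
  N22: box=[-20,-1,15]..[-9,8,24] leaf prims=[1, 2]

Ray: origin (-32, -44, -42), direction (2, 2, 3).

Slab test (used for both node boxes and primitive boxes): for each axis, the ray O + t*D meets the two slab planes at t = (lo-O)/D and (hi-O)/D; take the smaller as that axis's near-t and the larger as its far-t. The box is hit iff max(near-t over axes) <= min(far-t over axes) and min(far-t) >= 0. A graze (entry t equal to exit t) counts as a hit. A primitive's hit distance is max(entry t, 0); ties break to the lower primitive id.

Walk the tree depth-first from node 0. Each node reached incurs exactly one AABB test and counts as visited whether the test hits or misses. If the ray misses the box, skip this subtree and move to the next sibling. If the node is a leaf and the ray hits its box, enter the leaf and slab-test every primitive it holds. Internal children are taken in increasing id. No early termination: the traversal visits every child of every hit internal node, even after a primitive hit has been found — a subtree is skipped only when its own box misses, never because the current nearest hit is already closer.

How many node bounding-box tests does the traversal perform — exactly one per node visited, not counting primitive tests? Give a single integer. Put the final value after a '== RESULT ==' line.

Walk:
N0 x:[6,55/2] y:[25/2,33] z:[22/3,22] -> hit [25/2,22], descend [5, 12]
  N5 x:[13/2,55/2] y:[14,53/2] z:[22/3,14] -> hit [14,14], descend [8, 21]
    N8 x:[13/2,55/2] y:[14,37/2] z:[11,14] -> hit [14,14], descend [7, 11]
      N7 x:[13/2,14] y:[14,37/2] z:[11,14] -> hit [14,14], descend [3, 14]
        N3 x:[13/2,25/2] y:[14,31/2] z:[11,37/3] -> miss, prune
        N14 x:[23/2,14] y:[33/2,37/2] z:[11,14] -> miss, prune
      N11 x:[49/2,55/2] y:[16,18] z:[11,34/3] -> miss, prune
    N21 x:[8,37/2] y:[37/2,53/2] z:[22/3,10] -> miss, prune
  N12 x:[6,22] y:[25/2,33] z:[43/3,22] -> hit [43/3,22], descend [1, 4]
    N1 x:[6,14] y:[25/2,33] z:[47/3,22] -> miss, prune
    N4 x:[15,22] y:[29/2,57/2] z:[43/3,62/3] -> hit [15,62/3], descend [10, 19]
      N10 x:[19,22] y:[33/2,57/2] z:[15,17] -> miss, prune
      N19 x:[15,35/2] y:[29/2,47/2] z:[43/3,62/3] -> hit [15,35/2], descend [2, 17]
        N2 x:[15,31/2] y:[29/2,31/2] z:[43/3,49/3] -> hit [15,31/2] leaf, test {P10@t=15}
        N17 x:[15,35/2] y:[35/2,47/2] z:[19,62/3] -> miss, prune

Summary -> nodes [0, 5, 8, 7, 3, 14, 11, 21, 12, 1, 4, 10, 19, 2, 17]; box-tests=15; leaf-entries=1; first=P10

== RESULT ==
15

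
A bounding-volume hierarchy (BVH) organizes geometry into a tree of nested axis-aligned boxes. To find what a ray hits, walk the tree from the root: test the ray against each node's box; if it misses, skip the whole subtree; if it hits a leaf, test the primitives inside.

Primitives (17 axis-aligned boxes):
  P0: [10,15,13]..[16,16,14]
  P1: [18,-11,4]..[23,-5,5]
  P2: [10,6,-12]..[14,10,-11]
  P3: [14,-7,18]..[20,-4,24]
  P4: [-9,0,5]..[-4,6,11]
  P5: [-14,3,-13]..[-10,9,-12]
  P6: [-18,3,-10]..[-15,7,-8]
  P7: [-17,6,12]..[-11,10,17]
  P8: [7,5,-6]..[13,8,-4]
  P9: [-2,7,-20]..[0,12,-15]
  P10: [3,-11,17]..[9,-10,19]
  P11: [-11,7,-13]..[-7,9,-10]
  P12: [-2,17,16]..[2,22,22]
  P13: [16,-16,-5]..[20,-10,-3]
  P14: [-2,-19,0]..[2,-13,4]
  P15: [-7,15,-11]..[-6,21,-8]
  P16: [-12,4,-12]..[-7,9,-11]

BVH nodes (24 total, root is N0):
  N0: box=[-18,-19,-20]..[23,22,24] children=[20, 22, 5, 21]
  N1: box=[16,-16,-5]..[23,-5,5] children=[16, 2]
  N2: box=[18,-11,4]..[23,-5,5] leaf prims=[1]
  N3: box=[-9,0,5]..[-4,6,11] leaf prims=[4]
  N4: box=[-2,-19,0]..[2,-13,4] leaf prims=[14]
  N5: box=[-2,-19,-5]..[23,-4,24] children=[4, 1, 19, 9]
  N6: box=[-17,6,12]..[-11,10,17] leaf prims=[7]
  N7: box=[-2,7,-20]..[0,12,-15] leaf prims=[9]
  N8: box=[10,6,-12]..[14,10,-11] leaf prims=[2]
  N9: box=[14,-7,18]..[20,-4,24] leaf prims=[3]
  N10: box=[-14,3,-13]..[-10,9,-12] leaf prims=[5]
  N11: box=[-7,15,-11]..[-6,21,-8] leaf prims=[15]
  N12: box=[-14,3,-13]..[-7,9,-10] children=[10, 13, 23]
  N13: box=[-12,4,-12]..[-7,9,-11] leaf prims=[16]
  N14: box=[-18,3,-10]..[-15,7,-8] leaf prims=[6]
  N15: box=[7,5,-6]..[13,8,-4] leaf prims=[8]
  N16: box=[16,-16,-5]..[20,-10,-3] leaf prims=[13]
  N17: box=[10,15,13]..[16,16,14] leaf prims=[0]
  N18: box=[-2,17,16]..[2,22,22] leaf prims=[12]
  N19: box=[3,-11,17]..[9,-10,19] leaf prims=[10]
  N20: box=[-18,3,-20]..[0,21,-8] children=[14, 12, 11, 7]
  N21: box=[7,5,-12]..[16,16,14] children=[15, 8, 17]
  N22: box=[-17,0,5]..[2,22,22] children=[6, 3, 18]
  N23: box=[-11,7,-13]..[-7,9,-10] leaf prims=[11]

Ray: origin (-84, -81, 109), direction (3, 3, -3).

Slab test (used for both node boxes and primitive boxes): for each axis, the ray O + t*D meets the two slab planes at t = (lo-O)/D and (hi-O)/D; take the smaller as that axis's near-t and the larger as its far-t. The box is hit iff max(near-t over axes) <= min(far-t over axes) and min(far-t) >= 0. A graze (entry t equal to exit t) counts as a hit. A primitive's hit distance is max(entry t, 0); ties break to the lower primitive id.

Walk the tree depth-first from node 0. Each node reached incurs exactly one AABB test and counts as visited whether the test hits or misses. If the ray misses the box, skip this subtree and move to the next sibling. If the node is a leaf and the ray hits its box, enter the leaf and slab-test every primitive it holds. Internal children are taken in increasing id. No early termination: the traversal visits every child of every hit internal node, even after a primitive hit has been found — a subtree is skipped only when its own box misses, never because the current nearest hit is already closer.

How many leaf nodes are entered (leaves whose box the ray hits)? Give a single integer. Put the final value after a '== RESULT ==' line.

Traverse from the root:
N0 x:[22,107/3] y:[62/3,103/3] z:[85/3,43] -> hit [85/3,103/3], descend [5, 20, 21, 22]
  N5 x:[82/3,107/3] y:[62/3,77/3] z:[85/3,38] -> miss, prune
  N20 x:[22,28] y:[28,34] z:[39,43] -> miss, prune
  N21 x:[91/3,100/3] y:[86/3,97/3] z:[95/3,121/3] -> hit [95/3,97/3], descend [8, 15, 17]
    N8 x:[94/3,98/3] y:[29,91/3] z:[40,121/3] -> miss, prune
    N15 x:[91/3,97/3] y:[86/3,89/3] z:[113/3,115/3] -> miss, prune
    N17 x:[94/3,100/3] y:[32,97/3] z:[95/3,32] -> hit [32,32] leaf, test {P0@t=32}
  N22 x:[67/3,86/3] y:[27,103/3] z:[29,104/3] -> miss, prune

Visited [0, 5, 20, 21, 8, 15, 17, 22]. Tests: 8 box, 1 leaf. Nearest: P0.

== RESULT ==
1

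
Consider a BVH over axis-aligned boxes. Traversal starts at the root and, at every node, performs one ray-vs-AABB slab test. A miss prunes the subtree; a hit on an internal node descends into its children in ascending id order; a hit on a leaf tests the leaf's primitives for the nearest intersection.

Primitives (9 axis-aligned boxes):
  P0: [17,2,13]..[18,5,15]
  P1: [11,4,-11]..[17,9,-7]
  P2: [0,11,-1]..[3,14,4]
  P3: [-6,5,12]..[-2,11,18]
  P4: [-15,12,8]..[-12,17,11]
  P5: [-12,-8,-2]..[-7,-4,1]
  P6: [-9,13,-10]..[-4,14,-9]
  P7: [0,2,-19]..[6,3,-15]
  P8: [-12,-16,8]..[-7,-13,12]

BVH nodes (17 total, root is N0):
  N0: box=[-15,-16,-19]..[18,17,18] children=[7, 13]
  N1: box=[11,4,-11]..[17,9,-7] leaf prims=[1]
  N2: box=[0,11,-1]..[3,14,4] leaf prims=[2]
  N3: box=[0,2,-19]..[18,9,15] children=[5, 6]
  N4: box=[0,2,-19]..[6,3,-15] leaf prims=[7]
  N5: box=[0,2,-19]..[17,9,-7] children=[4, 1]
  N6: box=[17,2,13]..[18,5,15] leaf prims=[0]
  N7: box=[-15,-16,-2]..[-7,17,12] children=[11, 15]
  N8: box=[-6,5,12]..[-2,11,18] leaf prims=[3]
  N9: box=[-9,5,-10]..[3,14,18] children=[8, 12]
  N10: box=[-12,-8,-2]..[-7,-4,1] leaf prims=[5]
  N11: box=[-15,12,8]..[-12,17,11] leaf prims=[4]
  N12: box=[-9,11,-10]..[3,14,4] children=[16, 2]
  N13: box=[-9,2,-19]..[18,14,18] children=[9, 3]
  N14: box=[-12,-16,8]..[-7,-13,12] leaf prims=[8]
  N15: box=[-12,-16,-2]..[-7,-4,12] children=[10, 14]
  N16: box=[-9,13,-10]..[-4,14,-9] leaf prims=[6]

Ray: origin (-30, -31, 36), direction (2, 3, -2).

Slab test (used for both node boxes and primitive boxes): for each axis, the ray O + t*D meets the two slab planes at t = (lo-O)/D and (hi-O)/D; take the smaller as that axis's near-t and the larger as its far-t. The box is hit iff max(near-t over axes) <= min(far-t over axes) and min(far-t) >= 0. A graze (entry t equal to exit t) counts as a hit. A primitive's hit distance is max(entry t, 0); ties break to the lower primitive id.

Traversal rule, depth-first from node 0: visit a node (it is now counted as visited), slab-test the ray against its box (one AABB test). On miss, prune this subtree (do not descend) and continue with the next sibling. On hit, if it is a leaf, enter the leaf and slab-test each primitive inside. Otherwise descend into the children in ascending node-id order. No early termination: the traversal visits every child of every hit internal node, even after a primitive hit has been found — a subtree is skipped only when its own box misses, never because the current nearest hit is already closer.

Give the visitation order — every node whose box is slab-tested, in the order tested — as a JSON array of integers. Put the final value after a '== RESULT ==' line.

Trace the traversal:
N0 x:[15/2,24] y:[5,16] z:[9,55/2] -> hit [9,16], descend [7, 13]
  N7 x:[15/2,23/2] y:[5,16] z:[12,19] -> miss, prune
  N13 x:[21/2,24] y:[11,15] z:[9,55/2] -> hit [11,15], descend [3, 9]
    N3 x:[15,24] y:[11,40/3] z:[21/2,55/2] -> miss, prune
    N9 x:[21/2,33/2] y:[12,15] z:[9,23] -> hit [12,15], descend [8, 12]
      N8 x:[12,14] y:[12,14] z:[9,12] -> hit [12,12] leaf, test {P3@t=12}
      N12 x:[21/2,33/2] y:[14,15] z:[16,23] -> miss, prune

7 AABB tests over nodes [0, 7, 13, 3, 9, 8, 12]; 1 leaf entered; closest P3.

== RESULT ==
[0, 7, 13, 3, 9, 8, 12]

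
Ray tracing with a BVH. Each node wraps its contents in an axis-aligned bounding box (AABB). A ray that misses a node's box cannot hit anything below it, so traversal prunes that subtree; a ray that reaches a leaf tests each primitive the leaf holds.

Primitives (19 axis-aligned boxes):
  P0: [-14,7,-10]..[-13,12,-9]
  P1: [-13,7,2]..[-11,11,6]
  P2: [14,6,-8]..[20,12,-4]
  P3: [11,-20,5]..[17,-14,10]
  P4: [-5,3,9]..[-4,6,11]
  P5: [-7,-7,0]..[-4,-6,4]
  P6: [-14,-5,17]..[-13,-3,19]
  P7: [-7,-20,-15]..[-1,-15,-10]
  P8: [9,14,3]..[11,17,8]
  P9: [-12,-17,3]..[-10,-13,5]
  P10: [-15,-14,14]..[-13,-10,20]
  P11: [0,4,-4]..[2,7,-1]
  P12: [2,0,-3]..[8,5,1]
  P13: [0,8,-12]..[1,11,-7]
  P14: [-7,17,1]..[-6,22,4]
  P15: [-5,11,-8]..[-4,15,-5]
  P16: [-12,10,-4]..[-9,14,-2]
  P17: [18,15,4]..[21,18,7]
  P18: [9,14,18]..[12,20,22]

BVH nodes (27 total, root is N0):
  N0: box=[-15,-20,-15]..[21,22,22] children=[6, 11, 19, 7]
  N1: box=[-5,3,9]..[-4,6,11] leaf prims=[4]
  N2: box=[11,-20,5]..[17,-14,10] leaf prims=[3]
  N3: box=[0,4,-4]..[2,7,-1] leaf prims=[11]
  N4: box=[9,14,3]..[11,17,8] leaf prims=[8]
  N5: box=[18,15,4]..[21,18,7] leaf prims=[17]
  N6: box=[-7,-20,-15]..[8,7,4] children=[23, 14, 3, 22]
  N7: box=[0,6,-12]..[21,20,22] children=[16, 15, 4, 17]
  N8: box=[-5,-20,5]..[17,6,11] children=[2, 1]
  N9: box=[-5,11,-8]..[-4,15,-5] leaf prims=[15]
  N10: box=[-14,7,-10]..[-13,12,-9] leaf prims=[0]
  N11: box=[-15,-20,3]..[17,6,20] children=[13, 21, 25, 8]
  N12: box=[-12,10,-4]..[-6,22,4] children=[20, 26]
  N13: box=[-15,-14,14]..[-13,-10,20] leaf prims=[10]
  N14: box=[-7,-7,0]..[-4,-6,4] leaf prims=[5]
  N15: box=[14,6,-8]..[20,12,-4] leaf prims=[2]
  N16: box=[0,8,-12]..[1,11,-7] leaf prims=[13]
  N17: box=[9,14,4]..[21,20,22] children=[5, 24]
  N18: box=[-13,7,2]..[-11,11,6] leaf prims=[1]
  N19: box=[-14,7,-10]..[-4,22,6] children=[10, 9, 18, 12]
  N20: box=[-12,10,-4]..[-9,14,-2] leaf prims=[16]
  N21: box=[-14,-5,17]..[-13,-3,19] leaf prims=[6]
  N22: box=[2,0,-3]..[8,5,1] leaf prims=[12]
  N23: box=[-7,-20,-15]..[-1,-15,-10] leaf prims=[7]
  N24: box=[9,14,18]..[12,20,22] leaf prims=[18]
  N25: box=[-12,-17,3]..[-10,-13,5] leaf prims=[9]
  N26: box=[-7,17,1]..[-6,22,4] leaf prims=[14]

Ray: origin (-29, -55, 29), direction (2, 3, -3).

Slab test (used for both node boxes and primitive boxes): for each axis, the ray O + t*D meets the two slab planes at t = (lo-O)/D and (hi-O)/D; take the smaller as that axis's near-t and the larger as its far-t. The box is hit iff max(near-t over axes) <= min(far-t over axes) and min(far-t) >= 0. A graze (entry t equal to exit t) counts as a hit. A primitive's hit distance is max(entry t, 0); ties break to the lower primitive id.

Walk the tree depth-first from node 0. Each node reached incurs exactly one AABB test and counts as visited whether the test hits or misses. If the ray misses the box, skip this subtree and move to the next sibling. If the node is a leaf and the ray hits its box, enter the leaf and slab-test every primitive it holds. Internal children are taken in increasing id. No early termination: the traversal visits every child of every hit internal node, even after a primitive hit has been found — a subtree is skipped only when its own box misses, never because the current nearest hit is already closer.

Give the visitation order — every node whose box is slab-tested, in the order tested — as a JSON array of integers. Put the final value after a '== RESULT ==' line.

Trace the traversal:
N0 x:[7,25] y:[35/3,77/3] z:[7/3,44/3] -> hit [35/3,44/3], descend [6, 7, 11, 19]
  N6 x:[11,37/2] y:[35/3,62/3] z:[25/3,44/3] -> hit [35/3,44/3], descend [3, 14, 22, 23]
    N3 x:[29/2,31/2] y:[59/3,62/3] z:[10,11] -> miss, prune
    N14 x:[11,25/2] y:[16,49/3] z:[25/3,29/3] -> miss, prune
    N22 x:[31/2,37/2] y:[55/3,20] z:[28/3,32/3] -> miss, prune
    N23 x:[11,14] y:[35/3,40/3] z:[13,44/3] -> hit [13,40/3] leaf, test {P7@t=13}
  N7 x:[29/2,25] y:[61/3,25] z:[7/3,41/3] -> miss, prune
  N11 x:[7,23] y:[35/3,61/3] z:[3,26/3] -> miss, prune
  N19 x:[15/2,25/2] y:[62/3,77/3] z:[23/3,13] -> miss, prune

Summary -> nodes [0, 6, 3, 14, 22, 23, 7, 11, 19]; box-tests=9; leaf-entries=1; first=P7

== RESULT ==
[0, 6, 3, 14, 22, 23, 7, 11, 19]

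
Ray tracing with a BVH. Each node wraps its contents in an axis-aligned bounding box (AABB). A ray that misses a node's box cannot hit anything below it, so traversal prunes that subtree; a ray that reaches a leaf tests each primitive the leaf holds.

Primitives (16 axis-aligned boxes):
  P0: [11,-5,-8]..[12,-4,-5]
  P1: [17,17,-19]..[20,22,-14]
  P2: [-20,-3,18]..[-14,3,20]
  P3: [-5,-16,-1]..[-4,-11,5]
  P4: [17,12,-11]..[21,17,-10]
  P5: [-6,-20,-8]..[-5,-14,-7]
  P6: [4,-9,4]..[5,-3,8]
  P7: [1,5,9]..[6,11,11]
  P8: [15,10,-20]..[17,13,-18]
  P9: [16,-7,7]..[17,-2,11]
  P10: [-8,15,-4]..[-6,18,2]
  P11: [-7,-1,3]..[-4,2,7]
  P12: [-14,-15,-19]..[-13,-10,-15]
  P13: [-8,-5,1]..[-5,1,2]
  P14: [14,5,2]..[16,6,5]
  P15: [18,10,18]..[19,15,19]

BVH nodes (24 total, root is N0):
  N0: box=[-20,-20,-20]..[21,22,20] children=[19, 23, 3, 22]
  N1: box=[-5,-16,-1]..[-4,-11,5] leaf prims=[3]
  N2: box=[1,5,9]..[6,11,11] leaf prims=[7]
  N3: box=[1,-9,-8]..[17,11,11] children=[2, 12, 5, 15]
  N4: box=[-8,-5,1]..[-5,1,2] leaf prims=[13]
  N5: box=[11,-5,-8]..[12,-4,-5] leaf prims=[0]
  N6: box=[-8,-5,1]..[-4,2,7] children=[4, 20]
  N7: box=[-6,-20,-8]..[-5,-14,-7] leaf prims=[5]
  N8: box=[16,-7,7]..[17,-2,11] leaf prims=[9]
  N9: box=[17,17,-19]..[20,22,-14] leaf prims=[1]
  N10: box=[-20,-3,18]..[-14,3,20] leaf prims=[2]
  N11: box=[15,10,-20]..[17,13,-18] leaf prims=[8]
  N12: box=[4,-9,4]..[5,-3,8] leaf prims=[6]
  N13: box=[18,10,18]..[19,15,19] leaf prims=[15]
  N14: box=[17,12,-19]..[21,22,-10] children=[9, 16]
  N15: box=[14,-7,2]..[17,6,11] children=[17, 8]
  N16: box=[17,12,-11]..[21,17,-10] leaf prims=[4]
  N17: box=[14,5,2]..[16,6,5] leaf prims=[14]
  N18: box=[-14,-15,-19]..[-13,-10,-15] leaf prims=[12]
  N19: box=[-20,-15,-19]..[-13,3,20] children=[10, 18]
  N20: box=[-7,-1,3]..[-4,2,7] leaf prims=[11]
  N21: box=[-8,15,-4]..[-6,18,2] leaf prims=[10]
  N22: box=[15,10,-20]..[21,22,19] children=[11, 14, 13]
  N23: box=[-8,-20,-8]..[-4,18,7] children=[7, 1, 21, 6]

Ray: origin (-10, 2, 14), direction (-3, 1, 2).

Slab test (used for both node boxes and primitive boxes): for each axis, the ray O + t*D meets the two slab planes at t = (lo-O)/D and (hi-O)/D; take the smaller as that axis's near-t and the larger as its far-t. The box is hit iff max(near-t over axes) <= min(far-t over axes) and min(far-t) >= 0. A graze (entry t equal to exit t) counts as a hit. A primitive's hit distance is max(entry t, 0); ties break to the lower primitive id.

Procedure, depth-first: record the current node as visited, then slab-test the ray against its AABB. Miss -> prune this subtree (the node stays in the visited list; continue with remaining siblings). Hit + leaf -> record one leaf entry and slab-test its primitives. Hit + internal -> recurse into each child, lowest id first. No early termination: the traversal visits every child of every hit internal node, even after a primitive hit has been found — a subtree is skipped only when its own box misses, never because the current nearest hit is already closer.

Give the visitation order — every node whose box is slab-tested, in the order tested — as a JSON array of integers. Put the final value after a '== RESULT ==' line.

Traverse from the root:
N0 x:[-31/3,10/3] y:[-22,20] z:[-17,3] -> hit [-31/3,3], descend [3, 19, 22, 23]
  N3 x:[-9,-11/3] y:[-11,9] z:[-11,-3/2] -> miss, prune
  N19 x:[1,10/3] y:[-17,1] z:[-33/2,3] -> hit [1,1], descend [10, 18]
    N10 x:[4/3,10/3] y:[-5,1] z:[2,3] -> miss, prune
    N18 x:[1,4/3] y:[-17,-12] z:[-33/2,-29/2] -> miss, prune
  N22 x:[-31/3,-25/3] y:[8,20] z:[-17,5/2] -> miss, prune
  N23 x:[-2,-2/3] y:[-22,16] z:[-11,-7/2] -> miss, prune

order=[0, 3, 19, 10, 18, 22, 23]  |boxes|=7  |leaves|=0  hit=miss

== RESULT ==
[0, 3, 19, 10, 18, 22, 23]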